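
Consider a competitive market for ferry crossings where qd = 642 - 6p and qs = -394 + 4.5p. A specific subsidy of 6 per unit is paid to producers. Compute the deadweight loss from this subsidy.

Pre-subsidy: 642 - 6p = -394 + 4.5p gives p* = 296/3, q* = 50.
With the subsidy, sellers receive ps = pb + 6 for each unit, where pb is the price buyers pay.
Supply in terms of pb becomes qs = -394 + 4.5(pb + 6) = -367 + 4.5pb. Setting this equal to demand: 642 - 6pb = -367 + 4.5pb, so pb = 2018/21.
Sellers receive ps = 2018/21 + 6 = 2144/21; q' = 642 − 6·(2018/21) = 458/7.
The subsidy expands output by 458/7 − 50 = 108/7 past the efficient level; on those units the gap between marginal cost and willingness to pay runs from 0 up to 6.
DWL = ½ × 6 × 108/7 = 324/7.

Deadweight loss = 324/7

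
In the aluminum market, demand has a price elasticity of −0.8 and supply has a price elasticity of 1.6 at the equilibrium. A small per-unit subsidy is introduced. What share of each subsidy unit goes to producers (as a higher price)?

Producer share = 1/3

For a small subsidy around the equilibrium, the benefit split depends on the relative slopes, which at a point are proportional to the elasticities.
Buyer share = εs/(εs + |εd|) = 1.6/(1.6 + 0.8) = 2/3; seller share = |εd|/(εs + |εd|) = 1/3.
So producers capture 1/3 of the subsidy.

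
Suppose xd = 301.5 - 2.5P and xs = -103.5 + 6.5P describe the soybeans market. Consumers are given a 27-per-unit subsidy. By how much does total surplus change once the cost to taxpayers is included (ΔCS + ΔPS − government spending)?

Net change in total surplus = -658.125

Pre-subsidy: 301.5 - 2.5P = -103.5 + 6.5P gives P* = 45, x* = 189.
With the rebate, buyers effectively pay Pb = Ps − 27, where Ps is the price sellers receive.
Demand in terms of Ps becomes xd = 301.5 − 2.5(Ps − 27) = 369 - 2.5Ps. Setting this equal to supply: 369 - 2.5Ps = -103.5 + 6.5Ps, so Ps = 52.5.
Buyers pay Pb = 52.5 − 27 = 25.5; x' = -103.5 + 6.5·52.5 = 237.75.
ΔCS = ½(189 + 237.75)(45 − 25.5) = 4160.8125; ΔPS = ½(189 + 237.75)(52.5 − 45) = 1600.3125.
Government spending = 27 × 237.75 = 6419.25.
Net change = 4160.8125 + 1600.3125 − 6419.25 = -658.125. The loss equals the DWL triangle ½·27·48.75.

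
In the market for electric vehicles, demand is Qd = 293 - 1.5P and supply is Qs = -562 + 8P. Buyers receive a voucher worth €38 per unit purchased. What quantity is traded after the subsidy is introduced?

Pre-subsidy: 293 - 1.5P = -562 + 8P gives P* = 90, Q* = 158.
With the rebate, buyers effectively pay Pb = Ps − 38, where Ps is the price sellers receive.
Demand in terms of Ps becomes Qd = 293 − 1.5(Ps − 38) = 350 - 1.5Ps. Setting this equal to supply: 350 - 1.5Ps = -562 + 8Ps, so Ps = 96.
Buyers pay Pb = 96 − 38 = 58; Q' = -562 + 8·96 = 206.

Q' = 206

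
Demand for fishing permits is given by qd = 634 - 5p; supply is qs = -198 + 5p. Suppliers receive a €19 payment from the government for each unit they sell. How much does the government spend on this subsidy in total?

Pre-subsidy: 634 - 5p = -198 + 5p gives p* = 83.2, q* = 218.
With the subsidy, sellers receive ps = pb + 19 for each unit, where pb is the price buyers pay.
Supply in terms of pb becomes qs = -198 + 5(pb + 19) = -103 + 5pb. Setting this equal to demand: 634 - 5pb = -103 + 5pb, so pb = 73.7.
Sellers receive ps = 73.7 + 19 = 92.7; q' = 634 − 5·73.7 = 265.5.
Government outlay = subsidy × quantity = 19 × 265.5 = 5044.5.

Government cost = €5044.5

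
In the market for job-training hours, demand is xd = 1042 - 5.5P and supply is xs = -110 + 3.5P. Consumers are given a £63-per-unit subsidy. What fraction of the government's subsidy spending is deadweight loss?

Pre-subsidy: 1042 - 5.5P = -110 + 3.5P gives P* = 128, x* = 338.
With the rebate, buyers effectively pay Pb = Ps − 63, where Ps is the price sellers receive.
Demand in terms of Ps becomes xd = 1042 − 5.5(Ps − 63) = 1388.5 - 5.5Ps. Setting this equal to supply: 1388.5 - 5.5Ps = -110 + 3.5Ps, so Ps = 166.5.
Buyers pay Pb = 166.5 − 63 = 103.5; x' = -110 + 3.5·166.5 = 472.75.
ΔCS = ½(338 + 472.75)(128 − 103.5) = 9931.6875; ΔPS = ½(338 + 472.75)(166.5 − 128) = 15606.9375.
Government spending = 63 × 472.75 = 29783.25.
DWL = ½ × 63 × (472.75 − 338) = 4244.625; fraction = 4244.625 / 29783.25 = 539/3782.

DWL / government spending = 539/3782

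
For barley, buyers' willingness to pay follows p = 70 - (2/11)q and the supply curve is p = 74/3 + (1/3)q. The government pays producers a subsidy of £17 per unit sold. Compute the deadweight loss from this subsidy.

Deadweight loss = £280.5

Pre-subsidy: 70 - (2/11)q = 74/3 + (1/3)q gives q* = 88 and p* = 54.
With the subsidy, sellers receive ps = pb + 17 for each unit, where pb is the price buyers pay.
On the curves, pb = 70 - (2/11)q and ps = 74/3 + (1/3)q; the wedge ps − pb = 17 gives 74/3 + (1/3)q − (70 - (2/11)q) = 17, so q' = 121.
Then pb = 70 − (2/11)·121 = 48 and ps = 74/3 + (1/3)·121 = 65.
The subsidy expands output by 121 − 88 = 33 past the efficient level; on those units the gap between marginal cost and willingness to pay runs from 0 up to 17.
DWL = ½ × 17 × 33 = 280.5.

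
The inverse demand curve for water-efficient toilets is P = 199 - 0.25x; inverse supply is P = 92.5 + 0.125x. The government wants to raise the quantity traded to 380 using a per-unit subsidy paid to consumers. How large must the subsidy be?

Required subsidy s = 36 per unit

At x = 380, from the demand curve buyers pay Pb = 199 − 0.25·380 = 104; from the supply curve sellers need Ps = 92.5 + 0.125·380 = 140.
The subsidy must fill the gap: s = Ps − Pb = 140 − 104 = 36.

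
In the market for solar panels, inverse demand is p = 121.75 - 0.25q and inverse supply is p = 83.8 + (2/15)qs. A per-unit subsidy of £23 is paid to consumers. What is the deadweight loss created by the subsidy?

Deadweight loss = £690

Pre-subsidy: 121.75 - 0.25q = 83.8 + (2/15)q gives q* = 99 and p* = 97.
With the rebate, buyers effectively pay pb = ps − 23, where ps is the price sellers receive.
On the curves, pb = 121.75 - 0.25q and ps = 83.8 + (2/15)q; the wedge ps − pb = 23 gives 83.8 + (2/15)q − (121.75 - 0.25q) = 23, so q' = 159.
Then pb = 121.75 − 0.25·159 = 82 and ps = 83.8 + (2/15)·159 = 105.
The subsidy expands output by 159 − 99 = 60 past the efficient level; on those units the gap between marginal cost and willingness to pay runs from 0 up to 23.
DWL = ½ × 23 × 60 = 690.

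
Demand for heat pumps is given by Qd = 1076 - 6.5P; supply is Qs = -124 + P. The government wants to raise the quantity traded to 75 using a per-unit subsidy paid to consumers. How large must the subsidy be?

Required subsidy s = 45 per unit

At Q = 75, invert demand for the buyer price: Pb = (1076 − 75)/6.5 = 154; invert supply for the seller price: Ps = (75 − (-124))/1 = 199.
The subsidy must fill the gap: s = Ps − Pb = 199 − 154 = 45.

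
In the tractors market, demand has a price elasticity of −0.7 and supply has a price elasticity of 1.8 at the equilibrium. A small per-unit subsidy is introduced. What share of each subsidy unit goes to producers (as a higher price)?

For a small subsidy around the equilibrium, the benefit split depends on the relative slopes, which at a point are proportional to the elasticities.
Buyer share = εs/(εs + |εd|) = 1.8/(1.8 + 0.7) = 0.72; seller share = |εd|/(εs + |εd|) = 0.28.
So producers capture 0.28 of the subsidy.

Producer share = 0.28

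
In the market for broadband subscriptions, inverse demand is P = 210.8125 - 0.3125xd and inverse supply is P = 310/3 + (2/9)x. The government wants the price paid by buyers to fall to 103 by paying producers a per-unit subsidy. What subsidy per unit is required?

Required subsidy s = 77 per unit

At a buyer price of 103, quantity demanded is 674.6 − 3.2·103 = 345.
Sellers supply 345 only when they receive Ps = 310/3 + (2/9)·345 = 180.
s = Ps − Pb = 180 − 103 = 77.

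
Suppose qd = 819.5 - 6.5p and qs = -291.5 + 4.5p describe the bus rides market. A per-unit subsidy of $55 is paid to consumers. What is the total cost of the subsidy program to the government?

Government cost = $17008.75

Pre-subsidy: 819.5 - 6.5p = -291.5 + 4.5p gives p* = 101, q* = 163.
With the rebate, buyers effectively pay pb = ps − 55, where ps is the price sellers receive.
Demand in terms of ps becomes qd = 819.5 − 6.5(ps − 55) = 1177 - 6.5ps. Setting this equal to supply: 1177 - 6.5ps = -291.5 + 4.5ps, so ps = 133.5.
Buyers pay pb = 133.5 − 55 = 78.5; q' = -291.5 + 4.5·133.5 = 309.25.
Government outlay = subsidy × quantity = 55 × 309.25 = 17008.75.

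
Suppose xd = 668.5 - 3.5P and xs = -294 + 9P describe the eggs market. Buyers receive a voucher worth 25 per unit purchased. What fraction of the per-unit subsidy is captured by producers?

Producer share = 0.28

Pre-subsidy: 668.5 - 3.5P = -294 + 9P gives P* = 77, x* = 399.
With the rebate, buyers effectively pay Pb = Ps − 25, where Ps is the price sellers receive.
Demand in terms of Ps becomes xd = 668.5 − 3.5(Ps − 25) = 756 - 3.5Ps. Setting this equal to supply: 756 - 3.5Ps = -294 + 9Ps, so Ps = 84.
Buyers pay Pb = 84 − 25 = 59; x' = -294 + 9·84 = 462.
Buyers' price falls by P* − Pb = 77 − 59 = 18; sellers' price rises by Ps − P* = 84 − 77 = 7.
So producers capture 7/25 = 0.28 of each unit of subsidy.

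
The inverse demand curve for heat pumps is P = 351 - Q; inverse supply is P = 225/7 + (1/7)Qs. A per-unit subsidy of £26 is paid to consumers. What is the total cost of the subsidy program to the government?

Pre-subsidy: 351 - Q = 225/7 + (1/7)Q gives Q* = 279 and P* = 72.
With the rebate, buyers effectively pay Pb = Ps − 26, where Ps is the price sellers receive.
On the curves, Pb = 351 - Q and Ps = 225/7 + (1/7)Q; the wedge Ps − Pb = 26 gives 225/7 + (1/7)Q − (351 - Q) = 26, so Q' = 301.75.
Then Pb = 351 − 1·301.75 = 49.25 and Ps = 225/7 + (1/7)·301.75 = 75.25.
Government outlay = subsidy × quantity = 26 × 301.75 = 7845.5.

Government cost = £7845.5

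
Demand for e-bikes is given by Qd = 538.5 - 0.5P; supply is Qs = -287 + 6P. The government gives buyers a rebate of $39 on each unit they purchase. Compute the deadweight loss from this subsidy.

Deadweight loss = $351

Pre-subsidy: 538.5 - 0.5P = -287 + 6P gives P* = 127, Q* = 475.
With the rebate, buyers effectively pay Pb = Ps − 39, where Ps is the price sellers receive.
Demand in terms of Ps becomes Qd = 538.5 − 0.5(Ps − 39) = 558 - 0.5Ps. Setting this equal to supply: 558 - 0.5Ps = -287 + 6Ps, so Ps = 130.
Buyers pay Pb = 130 − 39 = 91; Q' = -287 + 6·130 = 493.
The subsidy expands output by 493 − 475 = 18 past the efficient level; on those units the gap between marginal cost and willingness to pay runs from 0 up to 39.
DWL = ½ × 39 × 18 = 351.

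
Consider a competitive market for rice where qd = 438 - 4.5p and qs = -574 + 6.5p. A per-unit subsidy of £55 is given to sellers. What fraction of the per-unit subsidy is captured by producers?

Pre-subsidy: 438 - 4.5p = -574 + 6.5p gives p* = 92, q* = 24.
With the subsidy, sellers receive ps = pb + 55 for each unit, where pb is the price buyers pay.
Supply in terms of pb becomes qs = -574 + 6.5(pb + 55) = -216.5 + 6.5pb. Setting this equal to demand: 438 - 4.5pb = -216.5 + 6.5pb, so pb = 59.5.
Sellers receive ps = 59.5 + 55 = 114.5; q' = 438 − 4.5·59.5 = 170.25.
Buyers' price falls by p* − pb = 92 − 59.5 = 32.5; sellers' price rises by ps − p* = 114.5 − 92 = 22.5.
So producers capture 22.5/55 = 9/22 of each unit of subsidy.

Producer share = 9/22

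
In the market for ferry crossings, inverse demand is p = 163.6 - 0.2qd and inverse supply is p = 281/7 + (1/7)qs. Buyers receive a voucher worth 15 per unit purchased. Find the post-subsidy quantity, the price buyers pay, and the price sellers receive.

Pre-subsidy: 163.6 - 0.2q = 281/7 + (1/7)q gives q* = 4321/12 and p* = 1099/12.
With the rebate, buyers effectively pay pb = ps − 15, where ps is the price sellers receive.
On the curves, pb = 163.6 - 0.2q and ps = 281/7 + (1/7)q; the wedge ps − pb = 15 gives 281/7 + (1/7)q − (163.6 - 0.2q) = 15, so q' = 2423/6.
Then pb = 163.6 − 0.2·(2423/6) = 497/6 and ps = 281/7 + (1/7)·(2423/6) = 587/6.

q' = 2423/6; buyers pay 497/6; sellers receive 587/6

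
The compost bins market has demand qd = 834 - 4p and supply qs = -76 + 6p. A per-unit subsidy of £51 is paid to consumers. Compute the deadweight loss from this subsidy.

Deadweight loss = £3121.2

Pre-subsidy: 834 - 4p = -76 + 6p gives p* = 91, q* = 470.
With the rebate, buyers effectively pay pb = ps − 51, where ps is the price sellers receive.
Demand in terms of ps becomes qd = 834 − 4(ps − 51) = 1038 - 4ps. Setting this equal to supply: 1038 - 4ps = -76 + 6ps, so ps = 111.4.
Buyers pay pb = 111.4 − 51 = 60.4; q' = -76 + 6·111.4 = 592.4.
The subsidy expands output by 592.4 − 470 = 122.4 past the efficient level; on those units the gap between marginal cost and willingness to pay runs from 0 up to 51.
DWL = ½ × 51 × 122.4 = 3121.2.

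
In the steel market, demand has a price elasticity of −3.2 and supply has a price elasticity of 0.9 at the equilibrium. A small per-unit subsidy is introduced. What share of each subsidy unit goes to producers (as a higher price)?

Producer share = 32/41

For a small subsidy around the equilibrium, the benefit split depends on the relative slopes, which at a point are proportional to the elasticities.
Buyer share = εs/(εs + |εd|) = 0.9/(0.9 + 3.2) = 9/41; seller share = |εd|/(εs + |εd|) = 32/41.
So producers capture 32/41 of the subsidy.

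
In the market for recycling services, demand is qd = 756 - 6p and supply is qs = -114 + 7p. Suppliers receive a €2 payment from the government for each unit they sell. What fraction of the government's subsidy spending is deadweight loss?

Pre-subsidy: 756 - 6p = -114 + 7p gives p* = 870/13, q* = 4608/13.
With the subsidy, sellers receive ps = pb + 2 for each unit, where pb is the price buyers pay.
Supply in terms of pb becomes qs = -114 + 7(pb + 2) = -100 + 7pb. Setting this equal to demand: 756 - 6pb = -100 + 7pb, so pb = 856/13.
Sellers receive ps = 856/13 + 2 = 882/13; q' = 756 − 6·(856/13) = 4692/13.
ΔCS = ½(4608/13 + 4692/13)(870/13 − 856/13) = 65100/169; ΔPS = ½(4608/13 + 4692/13)(882/13 − 870/13) = 55800/169.
Government spending = 2 × 4692/13 = 9384/13.
DWL = ½ × 2 × (4692/13 − 4608/13) = 84/13; fraction = (84/13) / (9384/13) = 7/782.

DWL / government spending = 7/782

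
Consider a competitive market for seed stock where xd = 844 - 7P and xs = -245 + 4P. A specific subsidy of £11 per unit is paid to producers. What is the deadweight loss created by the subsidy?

Pre-subsidy: 844 - 7P = -245 + 4P gives P* = 99, x* = 151.
With the subsidy, sellers receive Ps = Pb + 11 for each unit, where Pb is the price buyers pay.
Supply in terms of Pb becomes xs = -245 + 4(Pb + 11) = -201 + 4Pb. Setting this equal to demand: 844 - 7Pb = -201 + 4Pb, so Pb = 95.
Sellers receive Ps = 95 + 11 = 106; x' = 844 − 7·95 = 179.
The subsidy expands output by 179 − 151 = 28 past the efficient level; on those units the gap between marginal cost and willingness to pay runs from 0 up to 11.
DWL = ½ × 11 × 28 = 154.

Deadweight loss = £154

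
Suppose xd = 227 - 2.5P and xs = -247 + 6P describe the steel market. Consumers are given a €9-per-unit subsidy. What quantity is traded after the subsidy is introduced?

x' = 1759/17

Pre-subsidy: 227 - 2.5P = -247 + 6P gives P* = 948/17, x* = 1489/17.
With the rebate, buyers effectively pay Pb = Ps − 9, where Ps is the price sellers receive.
Demand in terms of Ps becomes xd = 227 − 2.5(Ps − 9) = 249.5 - 2.5Ps. Setting this equal to supply: 249.5 - 2.5Ps = -247 + 6Ps, so Ps = 993/17.
Buyers pay Pb = 993/17 − 9 = 840/17; x' = -247 + 6·(993/17) = 1759/17.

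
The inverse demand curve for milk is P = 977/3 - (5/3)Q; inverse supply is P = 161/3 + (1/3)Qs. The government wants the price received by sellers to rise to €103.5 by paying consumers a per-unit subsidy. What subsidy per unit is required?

At a seller price of 103.5, quantity supplied is -161 + 3·103.5 = 149.5.
Buyers absorb 149.5 only when they pay Pb = 977/3 − (5/3)·149.5 = 76.5.
s = Ps − Pb = 103.5 − 76.5 = 27.

Required subsidy s = €27 per unit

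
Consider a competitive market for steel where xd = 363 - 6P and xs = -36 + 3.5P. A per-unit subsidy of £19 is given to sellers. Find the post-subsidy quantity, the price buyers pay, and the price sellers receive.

Pre-subsidy: 363 - 6P = -36 + 3.5P gives P* = 42, x* = 111.
With the subsidy, sellers receive Ps = Pb + 19 for each unit, where Pb is the price buyers pay.
Supply in terms of Pb becomes xs = -36 + 3.5(Pb + 19) = 30.5 + 3.5Pb. Setting this equal to demand: 363 - 6Pb = 30.5 + 3.5Pb, so Pb = 35.
Sellers receive Ps = 35 + 19 = 54; x' = 363 − 6·35 = 153.

x' = 153; buyers pay £35; sellers receive £54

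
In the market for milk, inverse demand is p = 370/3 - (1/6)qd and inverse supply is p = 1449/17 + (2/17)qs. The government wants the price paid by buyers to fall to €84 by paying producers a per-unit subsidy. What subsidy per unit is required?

Required subsidy s = €29 per unit

At a buyer price of 84, quantity demanded is 740 − 6·84 = 236.
Sellers supply 236 only when they receive ps = 1449/17 + (2/17)·236 = 113.
s = ps − pb = 113 − 84 = 29.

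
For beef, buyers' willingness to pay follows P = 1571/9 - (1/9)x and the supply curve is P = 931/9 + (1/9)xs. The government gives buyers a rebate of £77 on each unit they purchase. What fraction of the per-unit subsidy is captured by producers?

Producer share = 0.5

Pre-subsidy: 1571/9 - (1/9)x = 931/9 + (1/9)x gives x* = 320 and P* = 139.
With the rebate, buyers effectively pay Pb = Ps − 77, where Ps is the price sellers receive.
On the curves, Pb = 1571/9 - (1/9)x and Ps = 931/9 + (1/9)x; the wedge Ps − Pb = 77 gives 931/9 + (1/9)x − (1571/9 - (1/9)x) = 77, so x' = 666.5.
Then Pb = 1571/9 − (1/9)·666.5 = 100.5 and Ps = 931/9 + (1/9)·666.5 = 177.5.
Buyers' price falls by P* − Pb = 139 − 100.5 = 38.5; sellers' price rises by Ps − P* = 177.5 − 139 = 38.5.
So producers capture 38.5/77 = 0.5 of each unit of subsidy.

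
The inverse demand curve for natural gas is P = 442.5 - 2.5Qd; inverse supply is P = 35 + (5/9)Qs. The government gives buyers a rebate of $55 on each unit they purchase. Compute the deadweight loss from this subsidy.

Pre-subsidy: 442.5 - 2.5Q = 35 + (5/9)Q gives Q* = 1467/11 and P* = 1200/11.
With the rebate, buyers effectively pay Pb = Ps − 55, where Ps is the price sellers receive.
On the curves, Pb = 442.5 - 2.5Q and Ps = 35 + (5/9)Q; the wedge Ps − Pb = 55 gives 35 + (5/9)Q − (442.5 - 2.5Q) = 55, so Q' = 1665/11.
Then Pb = 442.5 − 2.5·(1665/11) = 705/11 and Ps = 35 + (5/9)·(1665/11) = 1310/11.
The subsidy expands output by 1665/11 − 1467/11 = 18 past the efficient level; on those units the gap between marginal cost and willingness to pay runs from 0 up to 55.
DWL = ½ × 55 × 18 = 495.

Deadweight loss = $495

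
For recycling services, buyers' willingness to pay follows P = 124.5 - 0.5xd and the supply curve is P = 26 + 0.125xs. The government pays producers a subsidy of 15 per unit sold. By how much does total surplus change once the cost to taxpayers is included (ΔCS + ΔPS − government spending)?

Pre-subsidy: 124.5 - 0.5x = 26 + 0.125x gives x* = 157.6 and P* = 45.7.
With the subsidy, sellers receive Ps = Pb + 15 for each unit, where Pb is the price buyers pay.
On the curves, Pb = 124.5 - 0.5x and Ps = 26 + 0.125x; the wedge Ps − Pb = 15 gives 26 + 0.125x − (124.5 - 0.5x) = 15, so x' = 181.6.
Then Pb = 124.5 − 0.5·181.6 = 33.7 and Ps = 26 + 0.125·181.6 = 48.7.
ΔCS = ½(157.6 + 181.6)(45.7 − 33.7) = 2035.2; ΔPS = ½(157.6 + 181.6)(48.7 − 45.7) = 508.8.
Government spending = 15 × 181.6 = 2724.
Net change = 2035.2 + 508.8 − 2724 = -180. The loss equals the DWL triangle ½·15·24.

Net change in total surplus = -180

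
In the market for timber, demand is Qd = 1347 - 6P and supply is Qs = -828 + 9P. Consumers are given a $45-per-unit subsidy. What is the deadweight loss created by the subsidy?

Deadweight loss = $3645

Pre-subsidy: 1347 - 6P = -828 + 9P gives P* = 145, Q* = 477.
With the rebate, buyers effectively pay Pb = Ps − 45, where Ps is the price sellers receive.
Demand in terms of Ps becomes Qd = 1347 − 6(Ps − 45) = 1617 - 6Ps. Setting this equal to supply: 1617 - 6Ps = -828 + 9Ps, so Ps = 163.
Buyers pay Pb = 163 − 45 = 118; Q' = -828 + 9·163 = 639.
The subsidy expands output by 639 − 477 = 162 past the efficient level; on those units the gap between marginal cost and willingness to pay runs from 0 up to 45.
DWL = ½ × 45 × 162 = 3645.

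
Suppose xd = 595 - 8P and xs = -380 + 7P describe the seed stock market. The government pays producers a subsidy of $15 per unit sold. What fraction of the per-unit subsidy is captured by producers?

Pre-subsidy: 595 - 8P = -380 + 7P gives P* = 65, x* = 75.
With the subsidy, sellers receive Ps = Pb + 15 for each unit, where Pb is the price buyers pay.
Supply in terms of Pb becomes xs = -380 + 7(Pb + 15) = -275 + 7Pb. Setting this equal to demand: 595 - 8Pb = -275 + 7Pb, so Pb = 58.
Sellers receive Ps = 58 + 15 = 73; x' = 595 − 8·58 = 131.
Buyers' price falls by P* − Pb = 65 − 58 = 7; sellers' price rises by Ps − P* = 73 − 65 = 8.
So producers capture 8/15 = 8/15 of each unit of subsidy.

Producer share = 8/15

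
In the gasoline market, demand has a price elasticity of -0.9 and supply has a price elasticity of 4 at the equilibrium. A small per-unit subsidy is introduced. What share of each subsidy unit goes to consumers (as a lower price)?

Consumer share = 40/49

For a small subsidy around the equilibrium, the benefit split depends on the relative slopes, which at a point are proportional to the elasticities.
Buyer share = εs/(εs + |εd|) = 4/(4 + 0.9) = 40/49; seller share = |εd|/(εs + |εd|) = 9/49.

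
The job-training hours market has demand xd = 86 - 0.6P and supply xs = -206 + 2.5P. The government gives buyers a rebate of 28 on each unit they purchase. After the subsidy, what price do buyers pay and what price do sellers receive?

Pre-subsidy: 86 - 0.6P = -206 + 2.5P gives P* = 2920/31, x* = 914/31.
With the rebate, buyers effectively pay Pb = Ps − 28, where Ps is the price sellers receive.
Demand in terms of Ps becomes xd = 86 − 0.6(Ps − 28) = 102.8 - 0.6Ps. Setting this equal to supply: 102.8 - 0.6Ps = -206 + 2.5Ps, so Ps = 3088/31.
Buyers pay Pb = 3088/31 − 28 = 2220/31; x' = -206 + 2.5·(3088/31) = 1334/31.

Buyers pay 2220/31; sellers receive 3088/31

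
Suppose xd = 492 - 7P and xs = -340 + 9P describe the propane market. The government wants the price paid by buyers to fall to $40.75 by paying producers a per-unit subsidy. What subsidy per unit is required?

Required subsidy s = $20 per unit

At a buyer price of 40.75, quantity demanded is 492 − 7·40.75 = 206.75.
Sellers supply 206.75 only when they receive Ps with -340 + 9·Ps = 206.75, i.e. Ps = 60.75.
s = Ps − Pb = 60.75 − 40.75 = 20.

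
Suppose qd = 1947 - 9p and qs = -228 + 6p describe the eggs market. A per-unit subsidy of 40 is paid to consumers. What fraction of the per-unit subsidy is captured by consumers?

Consumer share = 0.4

Pre-subsidy: 1947 - 9p = -228 + 6p gives p* = 145, q* = 642.
With the rebate, buyers effectively pay pb = ps − 40, where ps is the price sellers receive.
Demand in terms of ps becomes qd = 1947 − 9(ps − 40) = 2307 - 9ps. Setting this equal to supply: 2307 - 9ps = -228 + 6ps, so ps = 169.
Buyers pay pb = 169 − 40 = 129; q' = -228 + 6·169 = 786.
Buyers' price falls by p* − pb = 145 − 129 = 16; sellers' price rises by ps − p* = 169 − 145 = 24.
So consumers capture 16/40 = 0.4 of each unit of subsidy.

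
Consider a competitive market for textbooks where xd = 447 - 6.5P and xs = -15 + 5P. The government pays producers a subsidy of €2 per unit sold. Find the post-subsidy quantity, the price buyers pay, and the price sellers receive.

x' = 4405/23; buyers pay 904/23; sellers receive 950/23

Pre-subsidy: 447 - 6.5P = -15 + 5P gives P* = 924/23, x* = 4275/23.
With the subsidy, sellers receive Ps = Pb + 2 for each unit, where Pb is the price buyers pay.
Supply in terms of Pb becomes xs = -15 + 5(Pb + 2) = -5 + 5Pb. Setting this equal to demand: 447 - 6.5Pb = -5 + 5Pb, so Pb = 904/23.
Sellers receive Ps = 904/23 + 2 = 950/23; x' = 447 − 6.5·(904/23) = 4405/23.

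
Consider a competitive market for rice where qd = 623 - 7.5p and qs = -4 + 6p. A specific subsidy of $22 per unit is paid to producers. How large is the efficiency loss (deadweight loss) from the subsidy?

Deadweight loss = 2420/3

Pre-subsidy: 623 - 7.5p = -4 + 6p gives p* = 418/9, q* = 824/3.
With the subsidy, sellers receive ps = pb + 22 for each unit, where pb is the price buyers pay.
Supply in terms of pb becomes qs = -4 + 6(pb + 22) = 128 + 6pb. Setting this equal to demand: 623 - 7.5pb = 128 + 6pb, so pb = 110/3.
Sellers receive ps = 110/3 + 22 = 176/3; q' = 623 − 7.5·(110/3) = 348.
The subsidy expands output by 348 − 824/3 = 220/3 past the efficient level; on those units the gap between marginal cost and willingness to pay runs from 0 up to 22.
DWL = ½ × 22 × 220/3 = 2420/3.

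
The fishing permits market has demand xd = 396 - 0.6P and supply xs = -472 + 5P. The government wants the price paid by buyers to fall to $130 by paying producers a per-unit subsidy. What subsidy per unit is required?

Required subsidy s = $28 per unit

At a buyer price of 130, quantity demanded is 396 − 0.6·130 = 318.
Sellers supply 318 only when they receive Ps with -472 + 5·Ps = 318, i.e. Ps = 158.
s = Ps − Pb = 158 − 130 = 28.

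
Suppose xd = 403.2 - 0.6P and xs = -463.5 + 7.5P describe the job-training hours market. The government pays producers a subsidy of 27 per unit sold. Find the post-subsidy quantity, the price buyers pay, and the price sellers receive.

Pre-subsidy: 403.2 - 0.6P = -463.5 + 7.5P gives P* = 107, x* = 339.
With the subsidy, sellers receive Ps = Pb + 27 for each unit, where Pb is the price buyers pay.
Supply in terms of Pb becomes xs = -463.5 + 7.5(Pb + 27) = -261 + 7.5Pb. Setting this equal to demand: 403.2 - 0.6Pb = -261 + 7.5Pb, so Pb = 82.
Sellers receive Ps = 82 + 27 = 109; x' = 403.2 − 0.6·82 = 354.

x' = 354; buyers pay 82; sellers receive 109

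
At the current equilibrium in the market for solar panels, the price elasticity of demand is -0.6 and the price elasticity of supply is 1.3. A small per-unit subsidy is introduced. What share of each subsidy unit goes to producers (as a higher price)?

Producer share = 6/19

For a small subsidy around the equilibrium, the benefit split depends on the relative slopes, which at a point are proportional to the elasticities.
Buyer share = εs/(εs + |εd|) = 1.3/(1.3 + 0.6) = 13/19; seller share = |εd|/(εs + |εd|) = 6/19.
So producers capture 6/19 of the subsidy.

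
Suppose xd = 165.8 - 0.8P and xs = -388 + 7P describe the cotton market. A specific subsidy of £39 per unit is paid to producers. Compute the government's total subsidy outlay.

Pre-subsidy: 165.8 - 0.8P = -388 + 7P gives P* = 71, x* = 109.
With the subsidy, sellers receive Ps = Pb + 39 for each unit, where Pb is the price buyers pay.
Supply in terms of Pb becomes xs = -388 + 7(Pb + 39) = -115 + 7Pb. Setting this equal to demand: 165.8 - 0.8Pb = -115 + 7Pb, so Pb = 36.
Sellers receive Ps = 36 + 39 = 75; x' = 165.8 − 0.8·36 = 137.
Government outlay = subsidy × quantity = 39 × 137 = 5343.

Government cost = £5343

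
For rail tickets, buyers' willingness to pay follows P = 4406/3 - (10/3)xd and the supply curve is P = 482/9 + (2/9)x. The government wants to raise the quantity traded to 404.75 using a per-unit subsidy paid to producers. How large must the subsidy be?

Required subsidy s = 24 per unit

At x = 404.75, from the demand curve buyers pay Pb = 4406/3 − (10/3)·404.75 = 119.5; from the supply curve sellers need Ps = 482/9 + (2/9)·404.75 = 143.5.
The subsidy must fill the gap: s = Ps − Pb = 143.5 − 119.5 = 24.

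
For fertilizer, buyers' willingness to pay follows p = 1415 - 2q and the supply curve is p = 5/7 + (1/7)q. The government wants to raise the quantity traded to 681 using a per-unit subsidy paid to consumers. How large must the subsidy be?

At q = 681, from the demand curve buyers pay pb = 1415 − 2·681 = 53; from the supply curve sellers need ps = 5/7 + (1/7)·681 = 98.
The subsidy must fill the gap: s = ps − pb = 98 − 53 = 45.

Required subsidy s = 45 per unit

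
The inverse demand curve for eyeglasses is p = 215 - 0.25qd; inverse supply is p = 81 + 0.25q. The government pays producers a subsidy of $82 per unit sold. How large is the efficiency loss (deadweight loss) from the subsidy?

Pre-subsidy: 215 - 0.25q = 81 + 0.25q gives q* = 268 and p* = 148.
With the subsidy, sellers receive ps = pb + 82 for each unit, where pb is the price buyers pay.
On the curves, pb = 215 - 0.25q and ps = 81 + 0.25q; the wedge ps − pb = 82 gives 81 + 0.25q − (215 - 0.25q) = 82, so q' = 432.
Then pb = 215 − 0.25·432 = 107 and ps = 81 + 0.25·432 = 189.
The subsidy expands output by 432 − 268 = 164 past the efficient level; on those units the gap between marginal cost and willingness to pay runs from 0 up to 82.
DWL = ½ × 82 × 164 = 6724.

Deadweight loss = $6724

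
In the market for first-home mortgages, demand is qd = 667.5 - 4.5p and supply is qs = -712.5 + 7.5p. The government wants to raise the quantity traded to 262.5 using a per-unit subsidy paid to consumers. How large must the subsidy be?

Required subsidy s = 40 per unit

At q = 262.5, invert demand for the buyer price: pb = (667.5 − 262.5)/4.5 = 90; invert supply for the seller price: ps = (262.5 − (-712.5))/7.5 = 130.
The subsidy must fill the gap: s = ps − pb = 130 − 90 = 40.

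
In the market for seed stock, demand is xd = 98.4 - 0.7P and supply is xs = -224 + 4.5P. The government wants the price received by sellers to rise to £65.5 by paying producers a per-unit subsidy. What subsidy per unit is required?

At a seller price of 65.5, quantity supplied is -224 + 4.5·65.5 = 70.75.
Buyers absorb 70.75 only when they pay Pb with 98.4 − 0.7·Pb = 70.75, i.e. Pb = 39.5.
s = Ps − Pb = 65.5 − 39.5 = 26.

Required subsidy s = £26 per unit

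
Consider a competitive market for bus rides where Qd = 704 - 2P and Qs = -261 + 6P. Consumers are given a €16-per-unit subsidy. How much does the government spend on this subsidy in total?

Pre-subsidy: 704 - 2P = -261 + 6P gives P* = 120.625, Q* = 462.75.
With the rebate, buyers effectively pay Pb = Ps − 16, where Ps is the price sellers receive.
Demand in terms of Ps becomes Qd = 704 − 2(Ps − 16) = 736 - 2Ps. Setting this equal to supply: 736 - 2Ps = -261 + 6Ps, so Ps = 124.625.
Buyers pay Pb = 124.625 − 16 = 108.625; Q' = -261 + 6·124.625 = 486.75.
Government outlay = subsidy × quantity = 16 × 486.75 = 7788.

Government cost = €7788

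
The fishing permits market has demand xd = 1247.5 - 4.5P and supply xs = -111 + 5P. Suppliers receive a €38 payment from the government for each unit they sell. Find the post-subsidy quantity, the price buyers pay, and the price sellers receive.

Pre-subsidy: 1247.5 - 4.5P = -111 + 5P gives P* = 143, x* = 604.
With the subsidy, sellers receive Ps = Pb + 38 for each unit, where Pb is the price buyers pay.
Supply in terms of Pb becomes xs = -111 + 5(Pb + 38) = 79 + 5Pb. Setting this equal to demand: 1247.5 - 4.5Pb = 79 + 5Pb, so Pb = 123.
Sellers receive Ps = 123 + 38 = 161; x' = 1247.5 − 4.5·123 = 694.

x' = 694; buyers pay €123; sellers receive €161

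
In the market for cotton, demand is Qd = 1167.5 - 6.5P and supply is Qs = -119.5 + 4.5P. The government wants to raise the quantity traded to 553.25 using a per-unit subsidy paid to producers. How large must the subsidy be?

At Q = 553.25, invert demand for the buyer price: Pb = (1167.5 − 553.25)/6.5 = 94.5; invert supply for the seller price: Ps = (553.25 − (-119.5))/4.5 = 149.5.
The subsidy must fill the gap: s = Ps − Pb = 149.5 − 94.5 = 55.

Required subsidy s = 55 per unit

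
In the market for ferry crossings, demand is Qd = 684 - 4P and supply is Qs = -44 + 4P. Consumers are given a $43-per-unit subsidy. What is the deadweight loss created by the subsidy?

Pre-subsidy: 684 - 4P = -44 + 4P gives P* = 91, Q* = 320.
With the rebate, buyers effectively pay Pb = Ps − 43, where Ps is the price sellers receive.
Demand in terms of Ps becomes Qd = 684 − 4(Ps − 43) = 856 - 4Ps. Setting this equal to supply: 856 - 4Ps = -44 + 4Ps, so Ps = 112.5.
Buyers pay Pb = 112.5 − 43 = 69.5; Q' = -44 + 4·112.5 = 406.
The subsidy expands output by 406 − 320 = 86 past the efficient level; on those units the gap between marginal cost and willingness to pay runs from 0 up to 43.
DWL = ½ × 43 × 86 = 1849.

Deadweight loss = $1849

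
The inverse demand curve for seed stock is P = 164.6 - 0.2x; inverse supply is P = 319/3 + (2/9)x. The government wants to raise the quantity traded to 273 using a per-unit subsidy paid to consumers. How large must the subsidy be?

Required subsidy s = 57 per unit

At x = 273, from the demand curve buyers pay Pb = 164.6 − 0.2·273 = 110; from the supply curve sellers need Ps = 319/3 + (2/9)·273 = 167.
The subsidy must fill the gap: s = Ps − Pb = 167 − 110 = 57.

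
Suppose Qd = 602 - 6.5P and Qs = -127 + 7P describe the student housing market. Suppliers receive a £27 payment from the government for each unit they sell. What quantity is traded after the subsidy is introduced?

Q' = 342

Pre-subsidy: 602 - 6.5P = -127 + 7P gives P* = 54, Q* = 251.
With the subsidy, sellers receive Ps = Pb + 27 for each unit, where Pb is the price buyers pay.
Supply in terms of Pb becomes Qs = -127 + 7(Pb + 27) = 62 + 7Pb. Setting this equal to demand: 602 - 6.5Pb = 62 + 7Pb, so Pb = 40.
Sellers receive Ps = 40 + 27 = 67; Q' = 602 − 6.5·40 = 342.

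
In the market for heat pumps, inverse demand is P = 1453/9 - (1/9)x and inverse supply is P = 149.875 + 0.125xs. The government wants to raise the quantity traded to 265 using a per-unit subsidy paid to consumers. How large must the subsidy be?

Required subsidy s = 51 per unit

At x = 265, from the demand curve buyers pay Pb = 1453/9 − (1/9)·265 = 132; from the supply curve sellers need Ps = 149.875 + 0.125·265 = 183.
The subsidy must fill the gap: s = Ps − Pb = 183 − 132 = 51.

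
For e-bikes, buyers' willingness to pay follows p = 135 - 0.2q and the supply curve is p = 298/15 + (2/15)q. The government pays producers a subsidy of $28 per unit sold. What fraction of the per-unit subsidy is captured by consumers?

Consumer share = 0.6

Pre-subsidy: 135 - 0.2q = 298/15 + (2/15)q gives q* = 345.4 and p* = 65.92.
With the subsidy, sellers receive ps = pb + 28 for each unit, where pb is the price buyers pay.
On the curves, pb = 135 - 0.2q and ps = 298/15 + (2/15)q; the wedge ps − pb = 28 gives 298/15 + (2/15)q − (135 - 0.2q) = 28, so q' = 429.4.
Then pb = 135 − 0.2·429.4 = 49.12 and ps = 298/15 + (2/15)·429.4 = 77.12.
Buyers' price falls by p* − pb = 65.92 − 49.12 = 16.8; sellers' price rises by ps − p* = 77.12 − 65.92 = 11.2.
So consumers capture 16.8/28 = 0.6 of each unit of subsidy.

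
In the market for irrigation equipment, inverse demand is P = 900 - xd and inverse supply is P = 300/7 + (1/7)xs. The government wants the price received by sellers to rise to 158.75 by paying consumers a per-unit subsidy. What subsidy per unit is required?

Required subsidy s = 70 per unit

At a seller price of 158.75, quantity supplied is -300 + 7·158.75 = 811.25.
Buyers absorb 811.25 only when they pay Pb = 900 − 1·811.25 = 88.75.
s = Ps − Pb = 158.75 − 88.75 = 70.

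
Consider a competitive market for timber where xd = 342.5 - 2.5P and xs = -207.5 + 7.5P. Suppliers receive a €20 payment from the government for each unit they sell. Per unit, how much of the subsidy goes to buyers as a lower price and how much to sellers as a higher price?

Buyers gain €15 per unit; sellers gain €5 per unit

Pre-subsidy: 342.5 - 2.5P = -207.5 + 7.5P gives P* = 55, x* = 205.
With the subsidy, sellers receive Ps = Pb + 20 for each unit, where Pb is the price buyers pay.
Supply in terms of Pb becomes xs = -207.5 + 7.5(Pb + 20) = -57.5 + 7.5Pb. Setting this equal to demand: 342.5 - 2.5Pb = -57.5 + 7.5Pb, so Pb = 40.
Sellers receive Ps = 40 + 20 = 60; x' = 342.5 − 2.5·40 = 242.5.
Buyers' price falls by P* − Pb = 55 − 40 = 15; sellers' price rises by Ps − P* = 60 − 55 = 5.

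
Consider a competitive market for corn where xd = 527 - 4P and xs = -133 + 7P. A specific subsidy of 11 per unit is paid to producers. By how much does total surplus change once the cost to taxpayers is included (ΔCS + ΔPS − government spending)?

Net change in total surplus = -154

Pre-subsidy: 527 - 4P = -133 + 7P gives P* = 60, x* = 287.
With the subsidy, sellers receive Ps = Pb + 11 for each unit, where Pb is the price buyers pay.
Supply in terms of Pb becomes xs = -133 + 7(Pb + 11) = -56 + 7Pb. Setting this equal to demand: 527 - 4Pb = -56 + 7Pb, so Pb = 53.
Sellers receive Ps = 53 + 11 = 64; x' = 527 − 4·53 = 315.
ΔCS = ½(287 + 315)(60 − 53) = 2107; ΔPS = ½(287 + 315)(64 − 60) = 1204.
Government spending = 11 × 315 = 3465.
Net change = 2107 + 1204 − 3465 = -154. The loss equals the DWL triangle ½·11·28.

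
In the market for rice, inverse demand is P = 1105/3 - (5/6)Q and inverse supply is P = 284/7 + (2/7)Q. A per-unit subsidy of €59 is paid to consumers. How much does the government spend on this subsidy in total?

Pre-subsidy: 1105/3 - (5/6)Q = 284/7 + (2/7)Q gives Q* = 13766/47 and P* = 5840/47.
With the rebate, buyers effectively pay Pb = Ps − 59, where Ps is the price sellers receive.
On the curves, Pb = 1105/3 - (5/6)Q and Ps = 284/7 + (2/7)Q; the wedge Ps − Pb = 59 gives 284/7 + (2/7)Q − (1105/3 - (5/6)Q) = 59, so Q' = 16244/47.
Then Pb = 1105/3 − (5/6)·(16244/47) = 3775/47 and Ps = 284/7 + (2/7)·(16244/47) = 6548/47.
Government outlay = subsidy × quantity = 59 × 16244/47 = 958396/47.

Government cost = 958396/47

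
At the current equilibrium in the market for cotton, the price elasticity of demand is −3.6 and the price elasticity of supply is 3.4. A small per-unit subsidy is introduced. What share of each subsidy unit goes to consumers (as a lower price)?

Consumer share = 17/35

For a small subsidy around the equilibrium, the benefit split depends on the relative slopes, which at a point are proportional to the elasticities.
Buyer share = εs/(εs + |εd|) = 3.4/(3.4 + 3.6) = 17/35; seller share = |εd|/(εs + |εd|) = 18/35.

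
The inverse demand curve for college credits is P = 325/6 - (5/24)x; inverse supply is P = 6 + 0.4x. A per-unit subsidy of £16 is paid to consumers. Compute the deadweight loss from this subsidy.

Pre-subsidy: 325/6 - (5/24)x = 6 + 0.4x gives x* = 5780/73 and P* = 2750/73.
With the rebate, buyers effectively pay Pb = Ps − 16, where Ps is the price sellers receive.
On the curves, Pb = 325/6 - (5/24)x and Ps = 6 + 0.4x; the wedge Ps − Pb = 16 gives 6 + 0.4x − (325/6 - (5/24)x) = 16, so x' = 7700/73.
Then Pb = 325/6 − (5/24)·(7700/73) = 2350/73 and Ps = 6 + 0.4·(7700/73) = 3518/73.
The subsidy expands output by 7700/73 − 5780/73 = 1920/73 past the efficient level; on those units the gap between marginal cost and willingness to pay runs from 0 up to 16.
DWL = ½ × 16 × 1920/73 = 15360/73.

Deadweight loss = 15360/73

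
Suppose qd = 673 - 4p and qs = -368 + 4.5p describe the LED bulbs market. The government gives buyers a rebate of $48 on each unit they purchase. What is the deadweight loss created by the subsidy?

Pre-subsidy: 673 - 4p = -368 + 4.5p gives p* = 2082/17, q* = 3113/17.
With the rebate, buyers effectively pay pb = ps − 48, where ps is the price sellers receive.
Demand in terms of ps becomes qd = 673 − 4(ps − 48) = 865 - 4ps. Setting this equal to supply: 865 - 4ps = -368 + 4.5ps, so ps = 2466/17.
Buyers pay pb = 2466/17 − 48 = 1650/17; q' = -368 + 4.5·(2466/17) = 4841/17.
The subsidy expands output by 4841/17 − 3113/17 = 1728/17 past the efficient level; on those units the gap between marginal cost and willingness to pay runs from 0 up to 48.
DWL = ½ × 48 × 1728/17 = 41472/17.

Deadweight loss = 41472/17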